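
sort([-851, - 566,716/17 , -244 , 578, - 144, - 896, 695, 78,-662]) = [ - 896, - 851,  -  662,-566, - 244, - 144, 716/17,78, 578, 695]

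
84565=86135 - 1570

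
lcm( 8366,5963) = 560522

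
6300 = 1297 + 5003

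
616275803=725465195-109189392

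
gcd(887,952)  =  1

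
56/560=1/10 = 0.10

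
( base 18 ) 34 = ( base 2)111010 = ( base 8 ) 72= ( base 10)58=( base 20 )2i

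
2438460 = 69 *35340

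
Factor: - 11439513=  - 3^2 * 61^1*67^1*311^1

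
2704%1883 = 821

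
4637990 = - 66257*( -70 ) 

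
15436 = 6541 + 8895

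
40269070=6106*6595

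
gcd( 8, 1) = 1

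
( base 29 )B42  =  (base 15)2B99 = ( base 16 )2499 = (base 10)9369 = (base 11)7048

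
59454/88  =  675 + 27/44 =675.61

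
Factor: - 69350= - 2^1* 5^2*19^1 * 73^1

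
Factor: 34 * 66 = 2244=2^2* 3^1*11^1*17^1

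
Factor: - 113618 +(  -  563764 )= -677382 = - 2^1*3^1*17^1*29^1*229^1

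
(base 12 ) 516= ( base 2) 1011100010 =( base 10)738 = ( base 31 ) NP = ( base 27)109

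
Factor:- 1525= - 5^2*61^1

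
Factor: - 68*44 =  - 2^4*11^1*17^1 = - 2992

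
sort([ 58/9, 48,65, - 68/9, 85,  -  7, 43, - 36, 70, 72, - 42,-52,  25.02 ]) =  [ - 52, - 42,-36, - 68/9, - 7, 58/9, 25.02 , 43 , 48, 65, 70,72,85] 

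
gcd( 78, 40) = 2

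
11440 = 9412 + 2028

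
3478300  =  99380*35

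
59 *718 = 42362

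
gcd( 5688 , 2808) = 72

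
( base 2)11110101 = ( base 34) 77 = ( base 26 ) 9B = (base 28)8L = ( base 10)245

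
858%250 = 108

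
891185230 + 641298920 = 1532484150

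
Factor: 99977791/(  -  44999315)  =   -5^(  -  1) * 181^ (  -  1)*2617^( -1 )*5261989^1 = - 5261989/2368385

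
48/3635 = 48/3635 =0.01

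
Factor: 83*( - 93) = -3^1 * 31^1*83^1 = - 7719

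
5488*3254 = 17857952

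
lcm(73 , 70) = 5110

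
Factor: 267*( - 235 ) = - 62745 = - 3^1*5^1*47^1*89^1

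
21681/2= 21681/2 =10840.50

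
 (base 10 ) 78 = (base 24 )36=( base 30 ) 2i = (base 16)4e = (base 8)116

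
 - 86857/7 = -86857/7 = - 12408.14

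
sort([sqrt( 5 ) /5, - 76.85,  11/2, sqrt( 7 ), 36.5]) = [ - 76.85,sqrt(5) /5 , sqrt(7), 11/2,36.5]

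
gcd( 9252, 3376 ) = 4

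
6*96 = 576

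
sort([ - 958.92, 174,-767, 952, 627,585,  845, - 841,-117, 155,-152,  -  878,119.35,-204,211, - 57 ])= [-958.92, - 878  ,- 841,-767 , - 204, - 152, - 117,-57,119.35, 155, 174, 211,585,627,845,952]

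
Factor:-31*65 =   -  5^1*13^1* 31^1 = - 2015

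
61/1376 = 61/1376 =0.04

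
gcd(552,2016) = 24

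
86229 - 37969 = 48260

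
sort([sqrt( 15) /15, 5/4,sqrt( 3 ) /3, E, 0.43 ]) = [ sqrt(15 ) /15, 0.43,sqrt(3 )/3, 5/4, E ]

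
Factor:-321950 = -2^1 *5^2*47^1*137^1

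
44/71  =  44/71 = 0.62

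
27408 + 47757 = 75165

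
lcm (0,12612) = 0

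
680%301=78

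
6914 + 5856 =12770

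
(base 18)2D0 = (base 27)15I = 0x372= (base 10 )882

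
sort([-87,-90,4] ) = [ - 90,-87, 4] 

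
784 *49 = 38416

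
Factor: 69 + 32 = 101^1=101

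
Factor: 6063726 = 2^1*3^1*29^1*34849^1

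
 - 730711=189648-920359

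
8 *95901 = 767208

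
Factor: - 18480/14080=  - 2^( - 4)*3^1*7^1  =  - 21/16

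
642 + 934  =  1576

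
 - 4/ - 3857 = 4/3857 = 0.00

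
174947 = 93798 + 81149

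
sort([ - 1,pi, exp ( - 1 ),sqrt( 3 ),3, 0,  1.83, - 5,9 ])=[ - 5,-1,0, exp( - 1 ), sqrt (3), 1.83, 3,pi, 9 ]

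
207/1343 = 207/1343 = 0.15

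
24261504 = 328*73968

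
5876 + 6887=12763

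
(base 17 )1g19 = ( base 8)22533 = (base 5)301223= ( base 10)9563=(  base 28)c5f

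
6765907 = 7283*929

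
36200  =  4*9050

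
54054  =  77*702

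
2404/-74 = -1202/37 =- 32.49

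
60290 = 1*60290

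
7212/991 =7 + 275/991 = 7.28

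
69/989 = 3/43=0.07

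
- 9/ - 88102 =9/88102 = 0.00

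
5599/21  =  5599/21 = 266.62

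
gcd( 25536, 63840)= 12768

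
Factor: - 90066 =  - 2^1* 3^1*17^1*883^1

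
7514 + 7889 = 15403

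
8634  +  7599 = 16233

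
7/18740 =7/18740= 0.00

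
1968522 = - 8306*( - 237) 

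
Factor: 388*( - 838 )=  - 2^3*97^1*419^1 = - 325144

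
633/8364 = 211/2788 = 0.08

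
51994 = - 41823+93817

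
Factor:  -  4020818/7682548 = -2^( -1)*19^2*5569^1 * 1920637^(-1 )= - 2010409/3841274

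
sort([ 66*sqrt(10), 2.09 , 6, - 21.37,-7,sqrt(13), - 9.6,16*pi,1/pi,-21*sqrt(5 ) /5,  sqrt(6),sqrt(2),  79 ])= [ - 21.37,-9.6,-21*sqrt( 5)/5, - 7,1/pi,sqrt( 2), 2.09,sqrt(6 ),sqrt( 13),6,16*pi, 79,66 * sqrt ( 10)]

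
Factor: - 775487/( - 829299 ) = 3^( - 1) * 103^1 *491^(-1 )*563^( - 1)*7529^1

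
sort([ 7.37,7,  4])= [4,7 , 7.37 ] 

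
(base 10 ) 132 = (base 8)204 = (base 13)a2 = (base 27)4o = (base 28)4K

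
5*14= 70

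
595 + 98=693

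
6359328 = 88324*72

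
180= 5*36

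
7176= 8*897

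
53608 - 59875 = - 6267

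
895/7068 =895/7068 = 0.13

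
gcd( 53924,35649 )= 17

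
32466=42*773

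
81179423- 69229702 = 11949721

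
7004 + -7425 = -421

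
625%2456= 625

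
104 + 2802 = 2906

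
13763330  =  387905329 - 374141999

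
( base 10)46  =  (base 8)56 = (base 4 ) 232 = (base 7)64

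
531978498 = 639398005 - 107419507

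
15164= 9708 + 5456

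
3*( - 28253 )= - 84759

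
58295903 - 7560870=50735033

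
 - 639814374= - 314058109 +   -  325756265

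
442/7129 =442/7129 = 0.06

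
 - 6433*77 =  - 495341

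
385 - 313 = 72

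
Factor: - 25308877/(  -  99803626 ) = 2^(-1 )*11^1 * 13^ (  -  2)*811^1*2837^1*295277^( - 1)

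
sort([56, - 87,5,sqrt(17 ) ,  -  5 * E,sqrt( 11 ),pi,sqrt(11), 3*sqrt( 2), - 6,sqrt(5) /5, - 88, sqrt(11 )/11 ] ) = [ - 88,- 87, - 5 * E,- 6, sqrt( 11)/11, sqrt(5 ) /5,pi,sqrt(11), sqrt( 11 ),sqrt(17),3 * sqrt(2),5,56]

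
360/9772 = 90/2443 =0.04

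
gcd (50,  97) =1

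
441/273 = 1 + 8/13 = 1.62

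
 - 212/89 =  - 212/89= -2.38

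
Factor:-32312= -2^3 * 7^1 * 577^1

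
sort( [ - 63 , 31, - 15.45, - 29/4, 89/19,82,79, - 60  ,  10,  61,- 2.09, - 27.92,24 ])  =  [ - 63,  -  60,-27.92,  -  15.45  , - 29/4, - 2.09,89/19,10, 24,31,61, 79,82]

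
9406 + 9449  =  18855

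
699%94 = 41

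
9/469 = 9/469 = 0.02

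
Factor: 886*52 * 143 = 6588296 = 2^3*11^1 * 13^2*443^1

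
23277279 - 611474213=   -  588196934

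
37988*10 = 379880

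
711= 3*237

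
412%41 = 2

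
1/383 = 1/383 = 0.00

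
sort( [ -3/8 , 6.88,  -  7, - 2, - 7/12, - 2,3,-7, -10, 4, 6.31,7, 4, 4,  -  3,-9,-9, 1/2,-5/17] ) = [  -  10 , - 9,-9, - 7, - 7 , - 3, -2, - 2,-7/12, - 3/8 , - 5/17 , 1/2 , 3, 4,  4,4,  6.31, 6.88, 7] 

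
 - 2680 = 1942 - 4622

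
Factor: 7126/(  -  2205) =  - 2^1*3^( - 2 )*5^( - 1)*7^( - 1) * 509^1 = - 1018/315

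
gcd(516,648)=12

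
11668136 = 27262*428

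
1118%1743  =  1118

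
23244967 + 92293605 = 115538572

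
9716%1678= 1326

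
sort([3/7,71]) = [3/7,71]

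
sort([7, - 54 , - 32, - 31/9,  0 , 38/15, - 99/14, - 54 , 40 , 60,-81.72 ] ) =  [ -81.72, - 54, - 54, - 32, - 99/14,  -  31/9, 0, 38/15,7, 40,60]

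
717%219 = 60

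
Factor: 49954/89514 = 24977/44757 = 3^(  -  2)*4973^( - 1)*24977^1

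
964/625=964/625 = 1.54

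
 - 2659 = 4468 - 7127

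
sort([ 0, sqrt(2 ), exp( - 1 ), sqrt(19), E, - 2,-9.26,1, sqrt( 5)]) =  [ - 9.26, - 2 , 0, exp( - 1), 1,sqrt( 2 ),sqrt(5 ),E, sqrt(19 ) ] 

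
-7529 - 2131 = - 9660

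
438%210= 18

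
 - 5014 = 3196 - 8210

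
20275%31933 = 20275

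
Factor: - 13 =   -  13^1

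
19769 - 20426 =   -  657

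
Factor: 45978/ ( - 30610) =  - 22989/15305 = - 3^1 * 5^ (-1)*79^1*97^1*3061^( -1)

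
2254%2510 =2254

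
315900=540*585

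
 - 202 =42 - 244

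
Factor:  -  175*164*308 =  - 8839600= - 2^4 *5^2*7^2*11^1*41^1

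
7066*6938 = 49023908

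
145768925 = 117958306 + 27810619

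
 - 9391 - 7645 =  - 17036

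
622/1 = 622  =  622.00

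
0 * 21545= 0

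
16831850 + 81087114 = 97918964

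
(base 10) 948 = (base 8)1664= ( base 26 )1ac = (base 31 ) UI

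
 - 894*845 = - 755430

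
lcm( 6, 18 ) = 18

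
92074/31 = 2970 + 4/31 =2970.13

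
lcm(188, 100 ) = 4700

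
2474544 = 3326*744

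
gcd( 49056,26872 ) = 8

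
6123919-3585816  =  2538103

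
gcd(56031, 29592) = 3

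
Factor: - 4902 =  - 2^1*3^1 * 19^1*43^1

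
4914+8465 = 13379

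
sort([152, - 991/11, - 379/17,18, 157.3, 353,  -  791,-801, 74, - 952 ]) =[ - 952, - 801, - 791, - 991/11,  -  379/17, 18,74, 152, 157.3 , 353 ] 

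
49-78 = -29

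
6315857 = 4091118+2224739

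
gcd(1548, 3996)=36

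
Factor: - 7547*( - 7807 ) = 58919429 = 37^1*211^1*7547^1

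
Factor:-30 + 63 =3^1*11^1 = 33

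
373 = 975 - 602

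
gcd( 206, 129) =1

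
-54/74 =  - 1 +10/37 = - 0.73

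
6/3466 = 3/1733 = 0.00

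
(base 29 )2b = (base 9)76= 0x45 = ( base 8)105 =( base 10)69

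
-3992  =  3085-7077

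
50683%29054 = 21629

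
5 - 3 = 2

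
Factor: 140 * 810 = 2^3*3^4*5^2*7^1  =  113400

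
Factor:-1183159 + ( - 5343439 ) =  - 2^1*13^1*173^1*1451^1 = - 6526598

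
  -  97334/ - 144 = 675 + 67/72 = 675.93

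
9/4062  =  3/1354 = 0.00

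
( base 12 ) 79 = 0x5D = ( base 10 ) 93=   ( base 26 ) 3f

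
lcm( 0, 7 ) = 0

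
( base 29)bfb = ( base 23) I7E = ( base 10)9697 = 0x25E1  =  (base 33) 8TS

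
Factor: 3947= 3947^1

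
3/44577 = 1/14859 = 0.00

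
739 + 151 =890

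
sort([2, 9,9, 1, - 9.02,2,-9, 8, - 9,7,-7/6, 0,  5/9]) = [ - 9.02, - 9,-9, - 7/6, 0, 5/9, 1, 2, 2, 7,8 , 9, 9] 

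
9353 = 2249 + 7104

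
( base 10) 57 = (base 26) 25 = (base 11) 52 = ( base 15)3c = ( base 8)71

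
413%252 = 161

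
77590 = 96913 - 19323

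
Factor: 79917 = 3^1*17^1*1567^1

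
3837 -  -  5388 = 9225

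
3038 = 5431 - 2393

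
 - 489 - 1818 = - 2307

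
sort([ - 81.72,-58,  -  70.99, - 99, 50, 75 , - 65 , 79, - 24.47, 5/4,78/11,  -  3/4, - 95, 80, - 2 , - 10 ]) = [ - 99, - 95,-81.72, - 70.99, - 65,-58,  -  24.47 , - 10,-2, - 3/4, 5/4,78/11,50 , 75, 79,  80 ] 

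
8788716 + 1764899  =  10553615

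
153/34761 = 51/11587 = 0.00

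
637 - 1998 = -1361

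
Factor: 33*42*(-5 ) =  - 6930 = -2^1 * 3^2  *5^1*7^1*11^1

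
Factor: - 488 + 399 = -89 = -  89^1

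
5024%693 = 173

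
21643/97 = 21643/97 = 223.12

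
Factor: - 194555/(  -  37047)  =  3^( -1)*5^1*53^(-1)*167^1 =835/159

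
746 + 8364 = 9110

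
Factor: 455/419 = 5^1*7^1*13^1 * 419^( - 1 )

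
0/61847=0  =  0.00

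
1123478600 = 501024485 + 622454115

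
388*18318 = 7107384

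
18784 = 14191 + 4593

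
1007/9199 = 1007/9199 = 0.11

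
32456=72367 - 39911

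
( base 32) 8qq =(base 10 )9050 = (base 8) 21532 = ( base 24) FH2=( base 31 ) 9ct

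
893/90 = 893/90 = 9.92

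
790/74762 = 395/37381 = 0.01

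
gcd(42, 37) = 1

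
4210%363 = 217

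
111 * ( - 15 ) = -1665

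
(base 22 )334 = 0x5f2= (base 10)1522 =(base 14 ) 7aa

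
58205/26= 58205/26 = 2238.65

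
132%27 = 24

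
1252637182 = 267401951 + 985235231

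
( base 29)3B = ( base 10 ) 98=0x62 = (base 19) 53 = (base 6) 242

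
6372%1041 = 126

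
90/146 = 45/73 = 0.62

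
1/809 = 1/809 = 0.00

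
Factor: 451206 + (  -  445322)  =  2^2*1471^1 =5884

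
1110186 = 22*50463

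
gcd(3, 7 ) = 1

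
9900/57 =3300/19 = 173.68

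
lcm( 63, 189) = 189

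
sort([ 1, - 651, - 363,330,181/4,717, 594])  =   [ - 651, - 363,1,  181/4, 330, 594,717 ]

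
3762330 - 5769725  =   - 2007395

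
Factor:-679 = -7^1*97^1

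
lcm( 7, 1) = 7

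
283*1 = 283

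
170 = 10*17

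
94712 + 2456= 97168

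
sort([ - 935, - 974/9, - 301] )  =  [ - 935, - 301, - 974/9 ]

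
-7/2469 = - 7/2469 = - 0.00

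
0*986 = 0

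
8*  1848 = 14784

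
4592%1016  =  528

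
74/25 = 74/25  =  2.96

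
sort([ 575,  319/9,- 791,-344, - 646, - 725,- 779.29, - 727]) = [ - 791 , - 779.29, - 727,-725, - 646, -344,319/9, 575 ] 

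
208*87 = 18096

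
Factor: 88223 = 88223^1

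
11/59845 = 11/59845 = 0.00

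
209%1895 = 209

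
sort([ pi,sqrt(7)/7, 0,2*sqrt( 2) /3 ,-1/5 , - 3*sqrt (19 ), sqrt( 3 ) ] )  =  [ - 3*sqrt ( 19),-1/5,0,sqrt( 7)/7 , 2*sqrt(2) /3,sqrt( 3),pi ] 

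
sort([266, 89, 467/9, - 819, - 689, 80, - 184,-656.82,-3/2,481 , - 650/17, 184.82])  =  [-819,-689, - 656.82, - 184,-650/17,-3/2, 467/9, 80,89, 184.82 , 266,481]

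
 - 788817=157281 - 946098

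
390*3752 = 1463280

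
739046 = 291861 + 447185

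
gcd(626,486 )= 2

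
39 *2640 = 102960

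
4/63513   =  4/63513 = 0.00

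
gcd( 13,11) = 1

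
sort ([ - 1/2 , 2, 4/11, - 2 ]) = [- 2  , -1/2,4/11,  2]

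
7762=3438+4324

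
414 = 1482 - 1068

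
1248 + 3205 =4453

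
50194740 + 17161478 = 67356218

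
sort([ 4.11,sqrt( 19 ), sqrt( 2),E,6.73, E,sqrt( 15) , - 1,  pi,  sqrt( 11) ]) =[ - 1, sqrt (2),E, E,  pi, sqrt (11),  sqrt( 15 ),4.11,  sqrt(19), 6.73] 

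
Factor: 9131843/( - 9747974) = -2^ (-1 )*7^1*59^1*1181^( - 1 )*4127^( - 1 )*22111^1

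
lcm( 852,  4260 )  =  4260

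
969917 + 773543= 1743460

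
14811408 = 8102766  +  6708642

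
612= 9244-8632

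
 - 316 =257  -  573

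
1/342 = 1/342 = 0.00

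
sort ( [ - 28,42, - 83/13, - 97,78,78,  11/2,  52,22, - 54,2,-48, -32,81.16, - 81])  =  [ - 97, - 81,-54, - 48 , -32, - 28,-83/13,2,11/2, 22,42, 52, 78,78,81.16]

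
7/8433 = 7/8433 = 0.00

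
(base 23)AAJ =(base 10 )5539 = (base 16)15a3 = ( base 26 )851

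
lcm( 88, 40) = 440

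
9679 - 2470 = 7209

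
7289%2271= 476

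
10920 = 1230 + 9690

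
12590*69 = 868710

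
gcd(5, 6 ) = 1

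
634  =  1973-1339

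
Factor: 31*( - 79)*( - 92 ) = 2^2*23^1 * 31^1*79^1 = 225308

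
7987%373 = 154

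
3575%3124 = 451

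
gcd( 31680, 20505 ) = 15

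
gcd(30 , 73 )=1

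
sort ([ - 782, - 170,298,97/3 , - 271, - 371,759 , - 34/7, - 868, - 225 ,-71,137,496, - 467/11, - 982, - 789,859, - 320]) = [ - 982, - 868,-789, - 782, - 371, - 320, - 271 , - 225, -170, - 71 , - 467/11 , - 34/7, 97/3,137,298,496,759,859 ] 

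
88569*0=0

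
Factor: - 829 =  - 829^1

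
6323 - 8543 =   -  2220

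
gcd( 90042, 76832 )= 2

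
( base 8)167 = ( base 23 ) 54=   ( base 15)7E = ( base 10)119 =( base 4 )1313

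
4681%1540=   61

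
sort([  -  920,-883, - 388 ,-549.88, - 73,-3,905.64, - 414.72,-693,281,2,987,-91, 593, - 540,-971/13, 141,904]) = [ - 920, - 883, - 693,-549.88 ,-540,-414.72,  -  388,-91,-971/13,  -  73,-3, 2,141,281, 593 , 904,  905.64,987]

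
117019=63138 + 53881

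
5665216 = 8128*697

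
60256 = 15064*4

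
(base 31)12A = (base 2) 10000001001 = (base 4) 100021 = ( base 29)16i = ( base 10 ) 1033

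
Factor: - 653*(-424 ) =276872 = 2^3*53^1*653^1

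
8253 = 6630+1623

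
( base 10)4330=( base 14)1814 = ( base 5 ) 114310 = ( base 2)1000011101010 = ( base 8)10352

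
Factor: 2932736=2^14* 179^1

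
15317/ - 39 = -393 + 10/39   =  -  392.74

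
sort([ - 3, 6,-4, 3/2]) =[ - 4, - 3,  3/2, 6]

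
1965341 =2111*931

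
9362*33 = 308946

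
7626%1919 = 1869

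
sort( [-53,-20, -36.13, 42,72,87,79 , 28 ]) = [  -  53,-36.13,  -  20,28,42, 72, 79, 87]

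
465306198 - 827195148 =  -  361888950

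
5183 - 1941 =3242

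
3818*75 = 286350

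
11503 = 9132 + 2371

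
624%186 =66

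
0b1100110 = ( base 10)102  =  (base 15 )6c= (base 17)60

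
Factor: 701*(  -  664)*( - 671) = 312326344 = 2^3*11^1*61^1*83^1*701^1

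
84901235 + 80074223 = 164975458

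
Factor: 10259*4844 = 49694596 = 2^2*7^1*173^1* 10259^1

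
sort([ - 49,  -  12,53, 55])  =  [ - 49, - 12, 53,55] 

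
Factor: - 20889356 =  - 2^2*5222339^1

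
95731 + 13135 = 108866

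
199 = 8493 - 8294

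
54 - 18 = 36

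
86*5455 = 469130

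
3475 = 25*139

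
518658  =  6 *86443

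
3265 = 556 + 2709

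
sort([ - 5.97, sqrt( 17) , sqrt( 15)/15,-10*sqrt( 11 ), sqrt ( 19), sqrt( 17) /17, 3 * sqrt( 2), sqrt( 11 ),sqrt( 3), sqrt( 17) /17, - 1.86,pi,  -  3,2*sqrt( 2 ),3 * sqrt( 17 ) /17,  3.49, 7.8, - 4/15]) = [- 10*sqrt( 11), - 5.97,-3,-1.86,  -  4/15, sqrt(  17) /17,  sqrt( 17 )/17,sqrt(15)/15,3*sqrt( 17)/17 , sqrt( 3 ), 2* sqrt( 2 ), pi, sqrt( 11), 3.49, sqrt (17),3* sqrt ( 2), sqrt( 19), 7.8]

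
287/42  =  41/6  =  6.83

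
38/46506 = 19/23253 = 0.00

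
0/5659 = 0= 0.00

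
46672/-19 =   -  2457+ 11/19 = -2456.42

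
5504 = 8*688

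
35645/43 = 828+41/43 = 828.95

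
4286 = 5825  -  1539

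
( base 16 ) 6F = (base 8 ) 157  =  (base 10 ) 111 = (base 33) 3C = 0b1101111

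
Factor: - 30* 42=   -  1260 = -2^2*3^2 * 5^1*7^1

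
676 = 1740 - 1064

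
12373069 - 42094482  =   - 29721413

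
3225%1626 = 1599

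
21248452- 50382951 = -29134499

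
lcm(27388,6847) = 27388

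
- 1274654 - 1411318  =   - 2685972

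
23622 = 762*31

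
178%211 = 178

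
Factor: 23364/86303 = 2^2*3^2*7^ ( - 1)*11^1*59^1  *12329^( - 1) 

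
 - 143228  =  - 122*1174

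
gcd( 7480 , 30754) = 2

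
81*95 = 7695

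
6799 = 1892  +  4907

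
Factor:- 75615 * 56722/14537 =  - 4289034030/14537 = - 2^1*3^1*5^1*71^2*79^1*359^1*14537^( - 1 )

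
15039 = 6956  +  8083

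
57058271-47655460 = 9402811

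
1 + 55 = 56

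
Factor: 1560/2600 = 3^1 * 5^( - 1) = 3/5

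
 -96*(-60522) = 5810112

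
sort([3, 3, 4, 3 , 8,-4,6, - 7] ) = [-7, - 4,3, 3,3, 4 , 6, 8]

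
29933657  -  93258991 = -63325334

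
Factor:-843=-3^1 * 281^1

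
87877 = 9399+78478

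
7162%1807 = 1741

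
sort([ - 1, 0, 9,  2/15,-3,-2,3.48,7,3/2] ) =[ - 3,-2, - 1, 0,  2/15, 3/2,  3.48,7, 9]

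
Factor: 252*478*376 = 2^6*3^2*7^1*47^1*239^1=45291456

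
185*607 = 112295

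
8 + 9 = 17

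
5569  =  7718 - 2149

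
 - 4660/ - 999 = 4660/999 = 4.66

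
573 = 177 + 396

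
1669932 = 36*46387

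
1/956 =1/956 = 0.00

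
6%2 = 0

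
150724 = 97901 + 52823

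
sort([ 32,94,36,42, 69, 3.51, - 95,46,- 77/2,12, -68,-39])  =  [-95,- 68, - 39,  -  77/2,  3.51 , 12,32,36, 42,46,69,94]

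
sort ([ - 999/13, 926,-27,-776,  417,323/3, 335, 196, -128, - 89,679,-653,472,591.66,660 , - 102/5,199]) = [ - 776,-653,  -  128, - 89, - 999/13, -27, - 102/5, 323/3, 196,199,335, 417,472, 591.66,660,679, 926]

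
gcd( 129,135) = 3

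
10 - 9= 1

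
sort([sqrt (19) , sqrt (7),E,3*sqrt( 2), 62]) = [sqrt( 7 ) , E, 3*sqrt(  2 ),sqrt(19),62 ] 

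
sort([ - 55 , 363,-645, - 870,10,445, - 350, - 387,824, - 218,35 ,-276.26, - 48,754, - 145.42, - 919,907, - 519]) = [ - 919, - 870, - 645,- 519, - 387, - 350,-276.26, - 218,-145.42,-55, - 48  ,  10, 35,363, 445 , 754, 824, 907 ] 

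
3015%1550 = 1465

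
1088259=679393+408866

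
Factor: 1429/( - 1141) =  - 7^( - 1)*163^(-1)*1429^1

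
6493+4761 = 11254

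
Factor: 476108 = 2^2 * 119027^1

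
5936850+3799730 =9736580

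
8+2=10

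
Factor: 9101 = 19^1*479^1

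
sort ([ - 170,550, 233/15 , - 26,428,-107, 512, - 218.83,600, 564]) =[ - 218.83, - 170  ,  -  107,-26,233/15, 428 , 512 , 550,564 , 600]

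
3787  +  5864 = 9651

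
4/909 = 4/909= 0.00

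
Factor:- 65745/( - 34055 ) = 3^3*7^ (-2 )*139^(- 1) *487^1 = 13149/6811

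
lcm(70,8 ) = 280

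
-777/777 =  - 1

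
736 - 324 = 412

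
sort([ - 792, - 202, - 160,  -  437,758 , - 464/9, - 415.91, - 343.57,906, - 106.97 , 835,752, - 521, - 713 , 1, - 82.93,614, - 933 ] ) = [-933, - 792, - 713, - 521, - 437, - 415.91, - 343.57, - 202, - 160 ,-106.97, - 82.93, - 464/9,  1,614,  752,758,835, 906]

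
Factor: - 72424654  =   - 2^1* 23^1*1231^1*1279^1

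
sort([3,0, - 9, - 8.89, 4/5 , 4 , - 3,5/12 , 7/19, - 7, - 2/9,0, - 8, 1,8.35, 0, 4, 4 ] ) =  [ - 9, - 8.89,- 8, - 7, - 3,-2/9,  0, 0 , 0, 7/19, 5/12,4/5, 1, 3, 4,4,4,  8.35] 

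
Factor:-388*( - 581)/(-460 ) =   -  56357/115 = - 5^(-1 )  *  7^1*23^(-1)*83^1*97^1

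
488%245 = 243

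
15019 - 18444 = -3425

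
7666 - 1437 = 6229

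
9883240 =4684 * 2110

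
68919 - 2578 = 66341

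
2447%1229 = 1218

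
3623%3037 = 586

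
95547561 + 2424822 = 97972383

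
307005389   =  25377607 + 281627782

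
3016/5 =3016/5 = 603.20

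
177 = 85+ 92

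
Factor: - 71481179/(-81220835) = 5^( - 1) * 7^1*11^1*43^1*21589^1*16244167^( - 1)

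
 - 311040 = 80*( - 3888 ) 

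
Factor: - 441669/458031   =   - 147223/152677 = - 7^( - 1 )*17^( - 1)*23^1*37^1 * 173^1*1283^( -1 ) 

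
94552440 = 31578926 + 62973514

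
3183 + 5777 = 8960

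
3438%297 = 171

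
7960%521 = 145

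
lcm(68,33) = 2244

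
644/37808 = 161/9452 = 0.02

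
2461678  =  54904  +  2406774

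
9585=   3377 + 6208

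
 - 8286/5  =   - 8286/5  =  - 1657.20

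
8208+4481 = 12689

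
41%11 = 8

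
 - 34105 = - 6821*5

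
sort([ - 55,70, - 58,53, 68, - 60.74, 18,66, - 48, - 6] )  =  [ - 60.74,-58,  -  55, -48, - 6 , 18, 53, 66,68, 70] 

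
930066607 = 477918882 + 452147725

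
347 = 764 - 417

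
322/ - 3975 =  - 322/3975 = - 0.08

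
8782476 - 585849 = 8196627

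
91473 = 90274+1199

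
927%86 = 67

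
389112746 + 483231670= 872344416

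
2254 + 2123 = 4377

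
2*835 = 1670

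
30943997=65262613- 34318616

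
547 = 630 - 83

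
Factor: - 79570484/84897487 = - 2^2*7^1*251^ ( - 1)*338237^( -1) * 2841803^1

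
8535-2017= 6518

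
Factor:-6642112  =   - 2^6*67^1  *1549^1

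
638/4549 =638/4549 = 0.14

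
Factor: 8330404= 2^2*61^1 * 34141^1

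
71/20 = 3 + 11/20 = 3.55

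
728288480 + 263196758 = 991485238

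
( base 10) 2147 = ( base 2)100001100011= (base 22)49D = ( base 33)1w2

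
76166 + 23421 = 99587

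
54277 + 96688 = 150965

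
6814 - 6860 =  - 46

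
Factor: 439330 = 2^1 * 5^1*43933^1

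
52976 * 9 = 476784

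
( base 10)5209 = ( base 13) 24A9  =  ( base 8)12131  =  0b1010001011001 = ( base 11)3A06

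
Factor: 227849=227849^1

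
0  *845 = 0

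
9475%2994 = 493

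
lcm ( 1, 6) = 6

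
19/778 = 19/778 = 0.02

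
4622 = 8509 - 3887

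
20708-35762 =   -  15054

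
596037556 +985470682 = 1581508238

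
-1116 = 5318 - 6434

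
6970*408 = 2843760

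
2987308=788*3791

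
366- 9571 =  - 9205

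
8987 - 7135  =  1852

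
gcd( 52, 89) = 1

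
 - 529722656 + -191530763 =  - 721253419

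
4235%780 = 335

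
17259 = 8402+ 8857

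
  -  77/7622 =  -1 + 7545/7622 =- 0.01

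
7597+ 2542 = 10139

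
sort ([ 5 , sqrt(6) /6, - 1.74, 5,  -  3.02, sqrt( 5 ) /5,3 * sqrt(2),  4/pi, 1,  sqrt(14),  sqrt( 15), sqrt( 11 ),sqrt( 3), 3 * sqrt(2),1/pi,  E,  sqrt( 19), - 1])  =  [ - 3.02, -1.74, - 1 , 1/pi , sqrt( 6)/6, sqrt(5 )/5,1 , 4/pi,  sqrt( 3), E, sqrt( 11),  sqrt(14 ) , sqrt(15 ),3*sqrt(2), 3*sqrt(2),sqrt(19 ),5,5]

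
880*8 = 7040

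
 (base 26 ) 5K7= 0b111101000011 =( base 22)81d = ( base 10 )3907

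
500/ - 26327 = - 500/26327 = - 0.02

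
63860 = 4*15965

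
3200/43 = 3200/43 = 74.42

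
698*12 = 8376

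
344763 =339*1017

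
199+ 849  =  1048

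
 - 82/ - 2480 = 41/1240= 0.03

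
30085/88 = 2735/8 = 341.88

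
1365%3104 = 1365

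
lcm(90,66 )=990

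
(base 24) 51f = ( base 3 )11000010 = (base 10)2919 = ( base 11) 2214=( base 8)5547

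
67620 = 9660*7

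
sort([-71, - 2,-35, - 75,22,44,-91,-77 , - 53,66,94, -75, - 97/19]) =[ - 91, -77, -75, - 75,  -  71, - 53, -35, - 97/19, - 2, 22,  44 , 66,94]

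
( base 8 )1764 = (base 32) vk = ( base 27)1ad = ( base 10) 1012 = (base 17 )389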